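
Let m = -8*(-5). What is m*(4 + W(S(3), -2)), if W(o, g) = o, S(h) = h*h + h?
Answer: 640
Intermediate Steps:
S(h) = h + h² (S(h) = h² + h = h + h²)
m = 40
m*(4 + W(S(3), -2)) = 40*(4 + 3*(1 + 3)) = 40*(4 + 3*4) = 40*(4 + 12) = 40*16 = 640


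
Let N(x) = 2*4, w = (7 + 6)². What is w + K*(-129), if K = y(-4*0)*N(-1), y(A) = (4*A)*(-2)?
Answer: 169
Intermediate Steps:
w = 169 (w = 13² = 169)
y(A) = -8*A
N(x) = 8
K = 0 (K = -(-32)*0*8 = -8*0*8 = 0*8 = 0)
w + K*(-129) = 169 + 0*(-129) = 169 + 0 = 169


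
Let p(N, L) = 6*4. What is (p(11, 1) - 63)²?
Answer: 1521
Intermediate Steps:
p(N, L) = 24
(p(11, 1) - 63)² = (24 - 63)² = (-39)² = 1521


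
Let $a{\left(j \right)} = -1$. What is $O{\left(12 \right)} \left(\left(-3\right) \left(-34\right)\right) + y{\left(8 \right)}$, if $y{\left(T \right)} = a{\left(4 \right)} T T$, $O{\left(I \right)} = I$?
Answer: $1160$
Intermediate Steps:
$y{\left(T \right)} = - T^{2}$ ($y{\left(T \right)} = - T T = - T^{2}$)
$O{\left(12 \right)} \left(\left(-3\right) \left(-34\right)\right) + y{\left(8 \right)} = 12 \left(\left(-3\right) \left(-34\right)\right) - 8^{2} = 12 \cdot 102 - 64 = 1224 - 64 = 1160$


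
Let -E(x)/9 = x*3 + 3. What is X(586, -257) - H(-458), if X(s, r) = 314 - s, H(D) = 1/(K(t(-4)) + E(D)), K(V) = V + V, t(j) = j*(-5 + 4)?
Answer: -3358385/12347 ≈ -272.00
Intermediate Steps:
t(j) = -j (t(j) = j*(-1) = -j)
K(V) = 2*V
E(x) = -27 - 27*x (E(x) = -9*(x*3 + 3) = -9*(3*x + 3) = -9*(3 + 3*x) = -27 - 27*x)
H(D) = 1/(-19 - 27*D) (H(D) = 1/(2*(-1*(-4)) + (-27 - 27*D)) = 1/(2*4 + (-27 - 27*D)) = 1/(8 + (-27 - 27*D)) = 1/(-19 - 27*D))
X(586, -257) - H(-458) = (314 - 1*586) - (-1)/(19 + 27*(-458)) = (314 - 586) - (-1)/(19 - 12366) = -272 - (-1)/(-12347) = -272 - (-1)*(-1)/12347 = -272 - 1*1/12347 = -272 - 1/12347 = -3358385/12347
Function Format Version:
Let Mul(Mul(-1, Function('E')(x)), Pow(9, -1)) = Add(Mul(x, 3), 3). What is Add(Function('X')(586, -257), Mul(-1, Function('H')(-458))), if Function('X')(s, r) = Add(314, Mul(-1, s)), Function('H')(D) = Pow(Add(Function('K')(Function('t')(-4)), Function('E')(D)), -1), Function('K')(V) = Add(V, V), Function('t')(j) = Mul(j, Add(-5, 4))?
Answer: Rational(-3358385, 12347) ≈ -272.00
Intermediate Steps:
Function('t')(j) = Mul(-1, j) (Function('t')(j) = Mul(j, -1) = Mul(-1, j))
Function('K')(V) = Mul(2, V)
Function('E')(x) = Add(-27, Mul(-27, x)) (Function('E')(x) = Mul(-9, Add(Mul(x, 3), 3)) = Mul(-9, Add(Mul(3, x), 3)) = Mul(-9, Add(3, Mul(3, x))) = Add(-27, Mul(-27, x)))
Function('H')(D) = Pow(Add(-19, Mul(-27, D)), -1) (Function('H')(D) = Pow(Add(Mul(2, Mul(-1, -4)), Add(-27, Mul(-27, D))), -1) = Pow(Add(Mul(2, 4), Add(-27, Mul(-27, D))), -1) = Pow(Add(8, Add(-27, Mul(-27, D))), -1) = Pow(Add(-19, Mul(-27, D)), -1))
Add(Function('X')(586, -257), Mul(-1, Function('H')(-458))) = Add(Add(314, Mul(-1, 586)), Mul(-1, Mul(-1, Pow(Add(19, Mul(27, -458)), -1)))) = Add(Add(314, -586), Mul(-1, Mul(-1, Pow(Add(19, -12366), -1)))) = Add(-272, Mul(-1, Mul(-1, Pow(-12347, -1)))) = Add(-272, Mul(-1, Mul(-1, Rational(-1, 12347)))) = Add(-272, Mul(-1, Rational(1, 12347))) = Add(-272, Rational(-1, 12347)) = Rational(-3358385, 12347)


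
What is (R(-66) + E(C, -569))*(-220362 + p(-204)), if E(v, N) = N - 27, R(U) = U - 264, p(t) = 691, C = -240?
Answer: 203415346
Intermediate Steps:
R(U) = -264 + U
E(v, N) = -27 + N
(R(-66) + E(C, -569))*(-220362 + p(-204)) = ((-264 - 66) + (-27 - 569))*(-220362 + 691) = (-330 - 596)*(-219671) = -926*(-219671) = 203415346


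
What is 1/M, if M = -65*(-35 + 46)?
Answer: -1/715 ≈ -0.0013986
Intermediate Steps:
M = -715 (M = -65*11 = -715)
1/M = 1/(-715) = -1/715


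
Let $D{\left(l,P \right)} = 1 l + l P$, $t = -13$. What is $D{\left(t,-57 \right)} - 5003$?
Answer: $-4275$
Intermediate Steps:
$D{\left(l,P \right)} = l + P l$
$D{\left(t,-57 \right)} - 5003 = - 13 \left(1 - 57\right) - 5003 = \left(-13\right) \left(-56\right) - 5003 = 728 - 5003 = -4275$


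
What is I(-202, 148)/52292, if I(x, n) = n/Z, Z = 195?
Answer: 37/2549235 ≈ 1.4514e-5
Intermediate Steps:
I(x, n) = n/195
I(-202, 148)/52292 = ((1/195)*148)/52292 = (148/195)*(1/52292) = 37/2549235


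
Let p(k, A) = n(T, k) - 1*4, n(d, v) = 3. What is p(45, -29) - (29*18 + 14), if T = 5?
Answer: -537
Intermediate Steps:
p(k, A) = -1 (p(k, A) = 3 - 1*4 = 3 - 4 = -1)
p(45, -29) - (29*18 + 14) = -1 - (29*18 + 14) = -1 - (522 + 14) = -1 - 1*536 = -1 - 536 = -537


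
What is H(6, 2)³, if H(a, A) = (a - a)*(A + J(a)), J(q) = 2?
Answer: 0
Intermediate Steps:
H(a, A) = 0 (H(a, A) = (a - a)*(A + 2) = 0*(2 + A) = 0)
H(6, 2)³ = 0³ = 0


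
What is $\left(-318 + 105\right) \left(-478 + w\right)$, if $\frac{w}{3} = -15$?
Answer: $111399$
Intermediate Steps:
$w = -45$ ($w = 3 \left(-15\right) = -45$)
$\left(-318 + 105\right) \left(-478 + w\right) = \left(-318 + 105\right) \left(-478 - 45\right) = \left(-213\right) \left(-523\right) = 111399$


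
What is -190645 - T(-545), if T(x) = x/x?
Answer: -190646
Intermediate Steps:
T(x) = 1
-190645 - T(-545) = -190645 - 1*1 = -190645 - 1 = -190646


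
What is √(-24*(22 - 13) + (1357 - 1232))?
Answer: I*√91 ≈ 9.5394*I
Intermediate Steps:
√(-24*(22 - 13) + (1357 - 1232)) = √(-24*9 + 125) = √(-216 + 125) = √(-91) = I*√91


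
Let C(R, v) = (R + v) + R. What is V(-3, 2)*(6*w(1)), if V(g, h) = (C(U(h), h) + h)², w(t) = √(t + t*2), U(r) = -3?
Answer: 24*√3 ≈ 41.569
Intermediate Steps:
C(R, v) = v + 2*R
w(t) = √3*√t (w(t) = √(t + 2*t) = √(3*t) = √3*√t)
V(g, h) = (-6 + 2*h)² (V(g, h) = ((h + 2*(-3)) + h)² = ((h - 6) + h)² = ((-6 + h) + h)² = (-6 + 2*h)²)
V(-3, 2)*(6*w(1)) = (4*(-3 + 2)²)*(6*(√3*√1)) = (4*(-1)²)*(6*(√3*1)) = (4*1)*(6*√3) = 4*(6*√3) = 24*√3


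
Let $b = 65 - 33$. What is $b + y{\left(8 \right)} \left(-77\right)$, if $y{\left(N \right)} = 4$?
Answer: $-276$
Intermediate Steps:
$b = 32$ ($b = 65 - 33 = 32$)
$b + y{\left(8 \right)} \left(-77\right) = 32 + 4 \left(-77\right) = 32 - 308 = -276$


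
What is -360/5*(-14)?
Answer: 1008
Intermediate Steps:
-360/5*(-14) = -15*24/5*(-14) = -72*(-14) = 1008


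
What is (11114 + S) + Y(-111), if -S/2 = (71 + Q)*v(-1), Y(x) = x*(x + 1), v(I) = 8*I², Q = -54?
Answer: 23052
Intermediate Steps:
Y(x) = x*(1 + x)
S = -272 (S = -2*(71 - 54)*8*(-1)² = -34*8*1 = -34*8 = -2*136 = -272)
(11114 + S) + Y(-111) = (11114 - 272) - 111*(1 - 111) = 10842 - 111*(-110) = 10842 + 12210 = 23052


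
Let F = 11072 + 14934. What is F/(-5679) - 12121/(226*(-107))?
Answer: -560041933/137329578 ≈ -4.0781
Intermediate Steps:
F = 26006
F/(-5679) - 12121/(226*(-107)) = 26006/(-5679) - 12121/(226*(-107)) = 26006*(-1/5679) - 12121/(-24182) = -26006/5679 - 12121*(-1/24182) = -26006/5679 + 12121/24182 = -560041933/137329578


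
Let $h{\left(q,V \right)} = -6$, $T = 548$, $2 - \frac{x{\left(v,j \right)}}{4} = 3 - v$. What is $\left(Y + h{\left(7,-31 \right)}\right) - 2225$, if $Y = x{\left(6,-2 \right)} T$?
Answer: $8729$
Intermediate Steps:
$x{\left(v,j \right)} = -4 + 4 v$ ($x{\left(v,j \right)} = 8 - 4 \left(3 - v\right) = 8 + \left(-12 + 4 v\right) = -4 + 4 v$)
$Y = 10960$ ($Y = \left(-4 + 4 \cdot 6\right) 548 = \left(-4 + 24\right) 548 = 20 \cdot 548 = 10960$)
$\left(Y + h{\left(7,-31 \right)}\right) - 2225 = \left(10960 - 6\right) - 2225 = 10954 - 2225 = 8729$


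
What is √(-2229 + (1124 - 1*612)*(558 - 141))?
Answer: 15*√939 ≈ 459.65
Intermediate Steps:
√(-2229 + (1124 - 1*612)*(558 - 141)) = √(-2229 + (1124 - 612)*417) = √(-2229 + 512*417) = √(-2229 + 213504) = √211275 = 15*√939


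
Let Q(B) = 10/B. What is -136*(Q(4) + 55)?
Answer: -7820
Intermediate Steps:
-136*(Q(4) + 55) = -136*(10/4 + 55) = -136*(10*(¼) + 55) = -136*(5/2 + 55) = -136*115/2 = -7820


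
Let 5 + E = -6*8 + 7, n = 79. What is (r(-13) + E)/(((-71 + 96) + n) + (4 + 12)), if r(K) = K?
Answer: -59/120 ≈ -0.49167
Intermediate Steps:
E = -46 (E = -5 + (-6*8 + 7) = -5 + (-48 + 7) = -5 - 41 = -46)
(r(-13) + E)/(((-71 + 96) + n) + (4 + 12)) = (-13 - 46)/(((-71 + 96) + 79) + (4 + 12)) = -59/((25 + 79) + 16) = -59/(104 + 16) = -59/120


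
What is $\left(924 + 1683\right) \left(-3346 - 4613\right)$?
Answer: $-20749113$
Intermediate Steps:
$\left(924 + 1683\right) \left(-3346 - 4613\right) = 2607 \left(-7959\right) = -20749113$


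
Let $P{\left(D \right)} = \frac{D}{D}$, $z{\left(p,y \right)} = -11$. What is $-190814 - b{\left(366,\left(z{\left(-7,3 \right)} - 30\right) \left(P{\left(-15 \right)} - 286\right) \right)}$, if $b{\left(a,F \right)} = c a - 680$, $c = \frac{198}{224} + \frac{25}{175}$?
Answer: $- \frac{10668549}{56} \approx -1.9051 \cdot 10^{5}$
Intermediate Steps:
$P{\left(D \right)} = 1$
$c = \frac{115}{112}$ ($c = 198 \cdot \frac{1}{224} + 25 \cdot \frac{1}{175} = \frac{99}{112} + \frac{1}{7} = \frac{115}{112} \approx 1.0268$)
$b{\left(a,F \right)} = -680 + \frac{115 a}{112}$ ($b{\left(a,F \right)} = \frac{115 a}{112} - 680 = -680 + \frac{115 a}{112}$)
$-190814 - b{\left(366,\left(z{\left(-7,3 \right)} - 30\right) \left(P{\left(-15 \right)} - 286\right) \right)} = -190814 - \left(-680 + \frac{115}{112} \cdot 366\right) = -190814 - \left(-680 + \frac{21045}{56}\right) = -190814 - - \frac{17035}{56} = -190814 + \frac{17035}{56} = - \frac{10668549}{56}$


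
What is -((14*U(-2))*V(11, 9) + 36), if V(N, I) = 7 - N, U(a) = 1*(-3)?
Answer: -204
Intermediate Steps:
U(a) = -3
-((14*U(-2))*V(11, 9) + 36) = -((14*(-3))*(7 - 1*11) + 36) = -(-42*(7 - 11) + 36) = -(-42*(-4) + 36) = -(168 + 36) = -1*204 = -204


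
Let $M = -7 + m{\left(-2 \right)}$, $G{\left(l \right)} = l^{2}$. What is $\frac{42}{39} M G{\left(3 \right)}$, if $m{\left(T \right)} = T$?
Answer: $- \frac{1134}{13} \approx -87.231$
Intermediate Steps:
$M = -9$ ($M = -7 - 2 = -9$)
$\frac{42}{39} M G{\left(3 \right)} = \frac{42}{39} \left(-9\right) 3^{2} = 42 \cdot \frac{1}{39} \left(-9\right) 9 = \frac{14}{13} \left(-9\right) 9 = \left(- \frac{126}{13}\right) 9 = - \frac{1134}{13}$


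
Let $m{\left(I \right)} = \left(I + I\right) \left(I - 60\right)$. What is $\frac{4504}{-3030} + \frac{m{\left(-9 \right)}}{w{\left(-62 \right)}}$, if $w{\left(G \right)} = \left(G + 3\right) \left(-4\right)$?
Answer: $\frac{675079}{178770} \approx 3.7762$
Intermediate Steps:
$m{\left(I \right)} = 2 I \left(-60 + I\right)$
$w{\left(G \right)} = -12 - 4 G$ ($w{\left(G \right)} = \left(3 + G\right) \left(-4\right) = -12 - 4 G$)
$\frac{4504}{-3030} + \frac{m{\left(-9 \right)}}{w{\left(-62 \right)}} = \frac{4504}{-3030} + \frac{2 \left(-9\right) \left(-60 - 9\right)}{-12 - -248} = 4504 \left(- \frac{1}{3030}\right) + \frac{2 \left(-9\right) \left(-69\right)}{-12 + 248} = - \frac{2252}{1515} + \frac{1242}{236} = - \frac{2252}{1515} + 1242 \cdot \frac{1}{236} = - \frac{2252}{1515} + \frac{621}{118} = \frac{675079}{178770}$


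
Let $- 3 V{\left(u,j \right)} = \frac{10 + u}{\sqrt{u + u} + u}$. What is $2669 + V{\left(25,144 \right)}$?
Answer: $\frac{184126}{69} + \frac{7 \sqrt{2}}{69} \approx 2668.6$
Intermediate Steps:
$V{\left(u,j \right)} = - \frac{10 + u}{3 \left(u + \sqrt{2} \sqrt{u}\right)}$ ($V{\left(u,j \right)} = - \frac{\left(10 + u\right) \frac{1}{\sqrt{u + u} + u}}{3} = - \frac{\left(10 + u\right) \frac{1}{\sqrt{2 u} + u}}{3} = - \frac{\left(10 + u\right) \frac{1}{\sqrt{2} \sqrt{u} + u}}{3} = - \frac{\left(10 + u\right) \frac{1}{u + \sqrt{2} \sqrt{u}}}{3} = - \frac{\frac{1}{u + \sqrt{2} \sqrt{u}} \left(10 + u\right)}{3} = - \frac{10 + u}{3 \left(u + \sqrt{2} \sqrt{u}\right)}$)
$2669 + V{\left(25,144 \right)} = 2669 + \frac{-10 - 25}{3 \left(25 + \sqrt{2} \sqrt{25}\right)} = 2669 + \frac{-10 - 25}{3 \left(25 + \sqrt{2} \cdot 5\right)} = 2669 + \frac{1}{3} \frac{1}{25 + 5 \sqrt{2}} \left(-35\right) = 2669 - \frac{35}{3 \left(25 + 5 \sqrt{2}\right)}$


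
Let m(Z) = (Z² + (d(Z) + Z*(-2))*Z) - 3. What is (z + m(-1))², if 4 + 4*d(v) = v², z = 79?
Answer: 91809/16 ≈ 5738.1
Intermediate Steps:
d(v) = -1 + v²/4
m(Z) = -3 + Z² + Z*(-1 - 2*Z + Z²/4) (m(Z) = (Z² + ((-1 + Z²/4) + Z*(-2))*Z) - 3 = (Z² + ((-1 + Z²/4) - 2*Z)*Z) - 3 = (Z² + (-1 - 2*Z + Z²/4)*Z) - 3 = (Z² + Z*(-1 - 2*Z + Z²/4)) - 3 = -3 + Z² + Z*(-1 - 2*Z + Z²/4))
(z + m(-1))² = (79 + (-3 - 1*(-1) - 1*(-1)² + (¼)*(-1)³))² = (79 + (-3 + 1 - 1*1 + (¼)*(-1)))² = (79 + (-3 + 1 - 1 - ¼))² = (79 - 13/4)² = (303/4)² = 91809/16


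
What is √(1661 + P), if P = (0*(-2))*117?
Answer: √1661 ≈ 40.755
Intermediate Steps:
P = 0 (P = 0*117 = 0)
√(1661 + P) = √(1661 + 0) = √1661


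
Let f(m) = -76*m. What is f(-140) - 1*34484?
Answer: -23844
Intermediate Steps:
f(-140) - 1*34484 = -76*(-140) - 1*34484 = 10640 - 34484 = -23844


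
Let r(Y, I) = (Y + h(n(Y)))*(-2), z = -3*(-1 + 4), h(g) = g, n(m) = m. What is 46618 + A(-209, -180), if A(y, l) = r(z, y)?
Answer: 46654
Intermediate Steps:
z = -9 (z = -3*3 = -9)
r(Y, I) = -4*Y (r(Y, I) = (Y + Y)*(-2) = (2*Y)*(-2) = -4*Y)
A(y, l) = 36 (A(y, l) = -4*(-9) = 36)
46618 + A(-209, -180) = 46618 + 36 = 46654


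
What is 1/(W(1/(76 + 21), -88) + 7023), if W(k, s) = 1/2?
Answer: 2/14047 ≈ 0.00014238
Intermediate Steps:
W(k, s) = ½
1/(W(1/(76 + 21), -88) + 7023) = 1/(½ + 7023) = 1/(14047/2) = 2/14047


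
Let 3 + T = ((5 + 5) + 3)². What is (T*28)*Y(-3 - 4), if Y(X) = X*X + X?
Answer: 195216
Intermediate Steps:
T = 166 (T = -3 + ((5 + 5) + 3)² = -3 + (10 + 3)² = -3 + 13² = -3 + 169 = 166)
Y(X) = X + X² (Y(X) = X² + X = X + X²)
(T*28)*Y(-3 - 4) = (166*28)*((-3 - 4)*(1 + (-3 - 4))) = 4648*(-7*(1 - 7)) = 4648*(-7*(-6)) = 4648*42 = 195216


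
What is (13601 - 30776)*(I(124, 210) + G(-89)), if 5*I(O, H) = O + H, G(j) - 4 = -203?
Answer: 2270535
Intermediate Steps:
G(j) = -199 (G(j) = 4 - 203 = -199)
I(O, H) = H/5 + O/5 (I(O, H) = (O + H)/5 = (H + O)/5 = H/5 + O/5)
(13601 - 30776)*(I(124, 210) + G(-89)) = (13601 - 30776)*(((1/5)*210 + (1/5)*124) - 199) = -17175*((42 + 124/5) - 199) = -17175*(334/5 - 199) = -17175*(-661/5) = 2270535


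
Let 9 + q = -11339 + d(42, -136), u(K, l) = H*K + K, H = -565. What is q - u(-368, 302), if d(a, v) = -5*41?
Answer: -219105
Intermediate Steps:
d(a, v) = -205
u(K, l) = -564*K (u(K, l) = -565*K + K = -564*K)
q = -11553 (q = -9 + (-11339 - 205) = -9 - 11544 = -11553)
q - u(-368, 302) = -11553 - (-564)*(-368) = -11553 - 1*207552 = -11553 - 207552 = -219105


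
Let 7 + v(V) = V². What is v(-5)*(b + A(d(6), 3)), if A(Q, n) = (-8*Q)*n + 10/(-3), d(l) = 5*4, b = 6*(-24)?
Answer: -11292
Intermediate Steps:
b = -144
d(l) = 20
A(Q, n) = -10/3 - 8*Q*n (A(Q, n) = -8*Q*n + 10*(-⅓) = -8*Q*n - 10/3 = -10/3 - 8*Q*n)
v(V) = -7 + V²
v(-5)*(b + A(d(6), 3)) = (-7 + (-5)²)*(-144 + (-10/3 - 8*20*3)) = (-7 + 25)*(-144 + (-10/3 - 480)) = 18*(-144 - 1450/3) = 18*(-1882/3) = -11292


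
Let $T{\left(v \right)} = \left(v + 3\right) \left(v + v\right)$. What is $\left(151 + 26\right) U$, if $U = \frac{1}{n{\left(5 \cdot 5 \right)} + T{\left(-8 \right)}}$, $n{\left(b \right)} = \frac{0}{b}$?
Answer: $\frac{177}{80} \approx 2.2125$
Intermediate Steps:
$T{\left(v \right)} = 2 v \left(3 + v\right)$ ($T{\left(v \right)} = \left(3 + v\right) 2 v = 2 v \left(3 + v\right)$)
$n{\left(b \right)} = 0$
$U = \frac{1}{80}$ ($U = \frac{1}{0 + 2 \left(-8\right) \left(3 - 8\right)} = \frac{1}{0 + 2 \left(-8\right) \left(-5\right)} = \frac{1}{0 + 80} = \frac{1}{80} \approx 0.0125$)
$\left(151 + 26\right) U = \left(151 + 26\right) \frac{1}{80} = 177 \cdot \frac{1}{80} = \frac{177}{80}$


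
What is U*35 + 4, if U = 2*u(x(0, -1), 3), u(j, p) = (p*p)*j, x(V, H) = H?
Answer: -626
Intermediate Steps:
u(j, p) = j*p**2 (u(j, p) = p**2*j = j*p**2)
U = -18 (U = 2*(-1*3**2) = 2*(-1*9) = 2*(-9) = -18)
U*35 + 4 = -18*35 + 4 = -630 + 4 = -626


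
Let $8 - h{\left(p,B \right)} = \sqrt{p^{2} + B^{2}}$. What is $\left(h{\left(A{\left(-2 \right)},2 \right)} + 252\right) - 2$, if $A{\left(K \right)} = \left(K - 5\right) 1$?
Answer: $258 - \sqrt{53} \approx 250.72$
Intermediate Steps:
$A{\left(K \right)} = -5 + K$ ($A{\left(K \right)} = \left(-5 + K\right) 1 = -5 + K$)
$h{\left(p,B \right)} = 8 - \sqrt{B^{2} + p^{2}}$ ($h{\left(p,B \right)} = 8 - \sqrt{p^{2} + B^{2}} = 8 - \sqrt{B^{2} + p^{2}}$)
$\left(h{\left(A{\left(-2 \right)},2 \right)} + 252\right) - 2 = \left(\left(8 - \sqrt{2^{2} + \left(-5 - 2\right)^{2}}\right) + 252\right) - 2 = \left(\left(8 - \sqrt{4 + \left(-7\right)^{2}}\right) + 252\right) - 2 = \left(\left(8 - \sqrt{4 + 49}\right) + 252\right) - 2 = \left(\left(8 - \sqrt{53}\right) + 252\right) - 2 = \left(260 - \sqrt{53}\right) - 2 = 258 - \sqrt{53}$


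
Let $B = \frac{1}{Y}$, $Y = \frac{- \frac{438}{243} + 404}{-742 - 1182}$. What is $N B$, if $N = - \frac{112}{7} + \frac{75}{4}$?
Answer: $- \frac{32967}{2506} \approx -13.155$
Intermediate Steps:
$Y = - \frac{1253}{5994}$ ($Y = \frac{\left(-438\right) \frac{1}{243} + 404}{-1924} = \left(- \frac{146}{81} + 404\right) \left(- \frac{1}{1924}\right) = \frac{32578}{81} \left(- \frac{1}{1924}\right) = - \frac{1253}{5994} \approx -0.20904$)
$N = \frac{11}{4}$ ($N = \left(-112\right) \frac{1}{7} + 75 \cdot \frac{1}{4} = -16 + \frac{75}{4} = \frac{11}{4} \approx 2.75$)
$B = - \frac{5994}{1253}$ ($B = \frac{1}{- \frac{1253}{5994}} = - \frac{5994}{1253} \approx -4.7837$)
$N B = \frac{11}{4} \left(- \frac{5994}{1253}\right) = - \frac{32967}{2506}$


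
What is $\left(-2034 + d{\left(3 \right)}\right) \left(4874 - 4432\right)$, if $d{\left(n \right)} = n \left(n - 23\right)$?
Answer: $-925548$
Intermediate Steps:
$d{\left(n \right)} = n \left(-23 + n\right)$
$\left(-2034 + d{\left(3 \right)}\right) \left(4874 - 4432\right) = \left(-2034 + 3 \left(-23 + 3\right)\right) \left(4874 - 4432\right) = \left(-2034 + 3 \left(-20\right)\right) 442 = \left(-2034 - 60\right) 442 = \left(-2094\right) 442 = -925548$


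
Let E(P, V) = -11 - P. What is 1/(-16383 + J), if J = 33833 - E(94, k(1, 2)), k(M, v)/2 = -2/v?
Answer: 1/17555 ≈ 5.6964e-5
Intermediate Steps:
k(M, v) = -4/v (k(M, v) = 2*(-2/v) = -4/v)
J = 33938 (J = 33833 - (-11 - 1*94) = 33833 - (-11 - 94) = 33833 - 1*(-105) = 33833 + 105 = 33938)
1/(-16383 + J) = 1/(-16383 + 33938) = 1/17555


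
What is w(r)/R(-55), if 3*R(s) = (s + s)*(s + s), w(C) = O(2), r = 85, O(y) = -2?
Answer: -3/6050 ≈ -0.00049587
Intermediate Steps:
w(C) = -2
R(s) = 4*s**2/3 (R(s) = ((s + s)*(s + s))/3 = ((2*s)*(2*s))/3 = (4*s**2)/3 = 4*s**2/3)
w(r)/R(-55) = -2/((4/3)*(-55)**2) = -2/((4/3)*3025) = -2/12100/3 = -2*3/12100 = -3/6050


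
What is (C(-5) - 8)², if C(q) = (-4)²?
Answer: 64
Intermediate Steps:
C(q) = 16
(C(-5) - 8)² = (16 - 8)² = 8² = 64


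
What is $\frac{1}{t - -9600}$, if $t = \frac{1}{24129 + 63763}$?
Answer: $\frac{87892}{843763201} \approx 0.00010417$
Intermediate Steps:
$t = \frac{1}{87892} \approx 1.1378 \cdot 10^{-5}$
$\frac{1}{t - -9600} = \frac{1}{\frac{1}{87892} - -9600} = \frac{1}{\frac{1}{87892} + 9600} = \frac{1}{\frac{843763201}{87892}} = \frac{87892}{843763201}$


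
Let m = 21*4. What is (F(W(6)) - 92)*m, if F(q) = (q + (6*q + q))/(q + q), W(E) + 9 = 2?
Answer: -7392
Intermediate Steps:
W(E) = -7 (W(E) = -9 + 2 = -7)
m = 84
F(q) = 4 (F(q) = (q + 7*q)/((2*q)) = (8*q)*(1/(2*q)) = 4)
(F(W(6)) - 92)*m = (4 - 92)*84 = -88*84 = -7392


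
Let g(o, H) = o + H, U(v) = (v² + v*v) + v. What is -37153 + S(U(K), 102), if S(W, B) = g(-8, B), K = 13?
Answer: -37059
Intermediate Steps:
U(v) = v + 2*v² (U(v) = (v² + v²) + v = 2*v² + v = v + 2*v²)
g(o, H) = H + o
S(W, B) = -8 + B (S(W, B) = B - 8 = -8 + B)
-37153 + S(U(K), 102) = -37153 + (-8 + 102) = -37153 + 94 = -37059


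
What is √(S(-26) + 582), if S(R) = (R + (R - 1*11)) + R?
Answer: √493 ≈ 22.204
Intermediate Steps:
S(R) = -11 + 3*R (S(R) = (R + (R - 11)) + R = (R + (-11 + R)) + R = (-11 + 2*R) + R = -11 + 3*R)
√(S(-26) + 582) = √((-11 + 3*(-26)) + 582) = √((-11 - 78) + 582) = √(-89 + 582) = √493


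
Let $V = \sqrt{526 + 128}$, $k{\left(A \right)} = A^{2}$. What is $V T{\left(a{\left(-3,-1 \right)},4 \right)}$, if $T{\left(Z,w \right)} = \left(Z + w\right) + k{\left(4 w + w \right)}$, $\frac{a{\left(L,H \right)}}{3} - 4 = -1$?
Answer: $413 \sqrt{654} \approx 10562.0$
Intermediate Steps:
$a{\left(L,H \right)} = 9$ ($a{\left(L,H \right)} = 12 + 3 \left(-1\right) = 12 - 3 = 9$)
$T{\left(Z,w \right)} = Z + w + 25 w^{2}$ ($T{\left(Z,w \right)} = \left(Z + w\right) + \left(4 w + w\right)^{2} = \left(Z + w\right) + \left(5 w\right)^{2} = \left(Z + w\right) + 25 w^{2} = Z + w + 25 w^{2}$)
$V = \sqrt{654} \approx 25.573$
$V T{\left(a{\left(-3,-1 \right)},4 \right)} = \sqrt{654} \left(9 + 4 + 25 \cdot 4^{2}\right) = \sqrt{654} \left(9 + 4 + 25 \cdot 16\right) = \sqrt{654} \left(9 + 4 + 400\right) = \sqrt{654} \cdot 413 = 413 \sqrt{654}$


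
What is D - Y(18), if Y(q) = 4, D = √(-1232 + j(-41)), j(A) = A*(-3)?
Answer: -4 + I*√1109 ≈ -4.0 + 33.302*I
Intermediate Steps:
j(A) = -3*A
D = I*√1109 (D = √(-1232 - 3*(-41)) = √(-1232 + 123) = √(-1109) = I*√1109 ≈ 33.302*I)
D - Y(18) = I*√1109 - 1*4 = I*√1109 - 4 = -4 + I*√1109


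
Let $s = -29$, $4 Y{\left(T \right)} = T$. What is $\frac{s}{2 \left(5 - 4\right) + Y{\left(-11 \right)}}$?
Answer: $\frac{116}{3} \approx 38.667$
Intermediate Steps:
$Y{\left(T \right)} = \frac{T}{4}$
$\frac{s}{2 \left(5 - 4\right) + Y{\left(-11 \right)}} = \frac{1}{2 \left(5 - 4\right) + \frac{1}{4} \left(-11\right)} \left(-29\right) = \frac{1}{2 \cdot 1 - \frac{11}{4}} \left(-29\right) = \frac{1}{2 - \frac{11}{4}} \left(-29\right) = \frac{1}{- \frac{3}{4}} \left(-29\right) = \left(- \frac{4}{3}\right) \left(-29\right) = \frac{116}{3}$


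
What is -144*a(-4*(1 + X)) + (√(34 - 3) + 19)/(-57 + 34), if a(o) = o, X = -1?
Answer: -19/23 - √31/23 ≈ -1.0682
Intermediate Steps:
-144*a(-4*(1 + X)) + (√(34 - 3) + 19)/(-57 + 34) = -(-576)*(1 - 1) + (√(34 - 3) + 19)/(-57 + 34) = -(-576)*0 + (√31 + 19)/(-23) = -144*0 + (19 + √31)*(-1/23) = 0 + (-19/23 - √31/23) = -19/23 - √31/23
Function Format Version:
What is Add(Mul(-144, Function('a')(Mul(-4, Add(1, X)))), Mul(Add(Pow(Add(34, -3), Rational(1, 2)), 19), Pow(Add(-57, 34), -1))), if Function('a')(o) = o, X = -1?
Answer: Add(Rational(-19, 23), Mul(Rational(-1, 23), Pow(31, Rational(1, 2)))) ≈ -1.0682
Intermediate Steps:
Add(Mul(-144, Function('a')(Mul(-4, Add(1, X)))), Mul(Add(Pow(Add(34, -3), Rational(1, 2)), 19), Pow(Add(-57, 34), -1))) = Add(Mul(-144, Mul(-4, Add(1, -1))), Mul(Add(Pow(Add(34, -3), Rational(1, 2)), 19), Pow(Add(-57, 34), -1))) = Add(Mul(-144, Mul(-4, 0)), Mul(Add(Pow(31, Rational(1, 2)), 19), Pow(-23, -1))) = Add(Mul(-144, 0), Mul(Add(19, Pow(31, Rational(1, 2))), Rational(-1, 23))) = Add(0, Add(Rational(-19, 23), Mul(Rational(-1, 23), Pow(31, Rational(1, 2))))) = Add(Rational(-19, 23), Mul(Rational(-1, 23), Pow(31, Rational(1, 2))))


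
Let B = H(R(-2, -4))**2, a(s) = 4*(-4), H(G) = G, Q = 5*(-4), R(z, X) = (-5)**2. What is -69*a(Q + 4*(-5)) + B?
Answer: 1729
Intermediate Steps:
R(z, X) = 25
Q = -20
a(s) = -16
B = 625 (B = 25**2 = 625)
-69*a(Q + 4*(-5)) + B = -69*(-16) + 625 = 1104 + 625 = 1729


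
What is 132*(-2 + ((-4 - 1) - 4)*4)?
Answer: -5016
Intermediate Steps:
132*(-2 + ((-4 - 1) - 4)*4) = 132*(-2 + (-5 - 4)*4) = 132*(-2 - 9*4) = 132*(-2 - 36) = 132*(-38) = -5016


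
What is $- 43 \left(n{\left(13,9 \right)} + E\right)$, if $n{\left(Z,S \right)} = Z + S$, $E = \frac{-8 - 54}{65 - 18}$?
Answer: $- \frac{41796}{47} \approx -889.28$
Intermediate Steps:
$E = - \frac{62}{47} \approx -1.3191$
$n{\left(Z,S \right)} = S + Z$
$- 43 \left(n{\left(13,9 \right)} + E\right) = - 43 \left(\left(9 + 13\right) - \frac{62}{47}\right) = - 43 \left(22 - \frac{62}{47}\right) = \left(-43\right) \frac{972}{47} = - \frac{41796}{47}$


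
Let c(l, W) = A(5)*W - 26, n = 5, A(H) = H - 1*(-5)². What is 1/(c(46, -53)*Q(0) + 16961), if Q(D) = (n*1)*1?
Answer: 1/22131 ≈ 4.5186e-5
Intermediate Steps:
A(H) = -25 + H (A(H) = H - 1*25 = H - 25 = -25 + H)
c(l, W) = -26 - 20*W (c(l, W) = (-25 + 5)*W - 26 = -20*W - 26 = -26 - 20*W)
Q(D) = 5 (Q(D) = (5*1)*1 = 5*1 = 5)
1/(c(46, -53)*Q(0) + 16961) = 1/((-26 - 20*(-53))*5 + 16961) = 1/((-26 + 1060)*5 + 16961) = 1/(1034*5 + 16961) = 1/(5170 + 16961) = 1/22131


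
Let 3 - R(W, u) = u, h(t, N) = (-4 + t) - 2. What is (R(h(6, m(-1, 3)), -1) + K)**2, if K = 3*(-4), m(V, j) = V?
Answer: 64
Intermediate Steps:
K = -12
h(t, N) = -6 + t
R(W, u) = 3 - u
(R(h(6, m(-1, 3)), -1) + K)**2 = ((3 - 1*(-1)) - 12)**2 = ((3 + 1) - 12)**2 = (4 - 12)**2 = (-8)**2 = 64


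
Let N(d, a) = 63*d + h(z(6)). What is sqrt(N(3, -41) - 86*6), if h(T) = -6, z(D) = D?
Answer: 3*I*sqrt(37) ≈ 18.248*I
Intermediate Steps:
N(d, a) = -6 + 63*d (N(d, a) = 63*d - 6 = -6 + 63*d)
sqrt(N(3, -41) - 86*6) = sqrt((-6 + 63*3) - 86*6) = sqrt((-6 + 189) - 516) = sqrt(183 - 516) = sqrt(-333) = 3*I*sqrt(37)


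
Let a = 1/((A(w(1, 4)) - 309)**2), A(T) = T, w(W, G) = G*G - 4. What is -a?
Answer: -1/88209 ≈ -1.1337e-5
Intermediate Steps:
w(W, G) = -4 + G**2 (w(W, G) = G**2 - 4 = -4 + G**2)
a = 1/88209 (a = 1/(((-4 + 4**2) - 309)**2) = 1/(((-4 + 16) - 309)**2) = 1/((12 - 309)**2) = 1/((-297)**2) = 1/88209 ≈ 1.1337e-5)
-a = -1*1/88209 = -1/88209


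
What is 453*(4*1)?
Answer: 1812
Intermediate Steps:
453*(4*1) = 453*4 = 1812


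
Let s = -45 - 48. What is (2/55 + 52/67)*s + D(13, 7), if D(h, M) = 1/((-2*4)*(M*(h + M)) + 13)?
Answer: -308238979/4079295 ≈ -75.562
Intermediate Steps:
s = -93
D(h, M) = 1/(13 - 8*M*(M + h)) (D(h, M) = 1/(-8*M*(M + h) + 13) = 1/(13 - 8*M*(M + h)))
(2/55 + 52/67)*s + D(13, 7) = (2/55 + 52/67)*(-93) - 1/(-13 + 8*7**2 + 8*7*13) = (2*(1/55) + 52*(1/67))*(-93) - 1/(-13 + 8*49 + 728) = (2/55 + 52/67)*(-93) - 1/(-13 + 392 + 728) = (2994/3685)*(-93) - 1/1107 = -278442/3685 - 1*1/1107 = -278442/3685 - 1/1107 = -308238979/4079295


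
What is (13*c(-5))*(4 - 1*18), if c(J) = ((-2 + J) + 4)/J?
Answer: -546/5 ≈ -109.20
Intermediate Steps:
c(J) = (2 + J)/J
(13*c(-5))*(4 - 1*18) = (13*((2 - 5)/(-5)))*(4 - 1*18) = (13*(-⅕*(-3)))*(4 - 18) = (13*(⅗))*(-14) = (39/5)*(-14) = -546/5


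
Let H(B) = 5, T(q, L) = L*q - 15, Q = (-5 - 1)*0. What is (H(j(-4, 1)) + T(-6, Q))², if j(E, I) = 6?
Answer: 100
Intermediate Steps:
Q = 0 (Q = -6*0 = 0)
T(q, L) = -15 + L*q
(H(j(-4, 1)) + T(-6, Q))² = (5 + (-15 + 0*(-6)))² = (5 + (-15 + 0))² = (5 - 15)² = (-10)² = 100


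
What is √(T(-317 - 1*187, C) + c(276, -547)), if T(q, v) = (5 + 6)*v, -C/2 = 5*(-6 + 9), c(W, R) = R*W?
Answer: I*√151302 ≈ 388.98*I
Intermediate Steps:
C = -30 (C = -10*(-6 + 9) = -10*3 = -2*15 = -30)
T(q, v) = 11*v
√(T(-317 - 1*187, C) + c(276, -547)) = √(11*(-30) - 547*276) = √(-330 - 150972) = √(-151302) = I*√151302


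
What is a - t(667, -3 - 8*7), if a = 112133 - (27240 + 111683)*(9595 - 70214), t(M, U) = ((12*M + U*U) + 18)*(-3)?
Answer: 8421519979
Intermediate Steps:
t(M, U) = -54 - 36*M - 3*U² (t(M, U) = ((12*M + U²) + 18)*(-3) = ((U² + 12*M) + 18)*(-3) = (18 + U² + 12*M)*(-3) = -54 - 36*M - 3*U²)
a = 8421485470 (a = 112133 - 138923*(-60619) = 112133 - 1*(-8421373337) = 112133 + 8421373337 = 8421485470)
a - t(667, -3 - 8*7) = 8421485470 - (-54 - 36*667 - 3*(-3 - 8*7)²) = 8421485470 - (-54 - 24012 - 3*(-3 - 56)²) = 8421485470 - (-54 - 24012 - 3*(-59)²) = 8421485470 - (-54 - 24012 - 3*3481) = 8421485470 - (-54 - 24012 - 10443) = 8421485470 - 1*(-34509) = 8421485470 + 34509 = 8421519979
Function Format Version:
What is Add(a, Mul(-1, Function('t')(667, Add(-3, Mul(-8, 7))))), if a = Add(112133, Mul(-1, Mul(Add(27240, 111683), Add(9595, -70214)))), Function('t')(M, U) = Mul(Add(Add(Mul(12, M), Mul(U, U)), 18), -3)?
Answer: 8421519979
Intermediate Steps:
Function('t')(M, U) = Add(-54, Mul(-36, M), Mul(-3, Pow(U, 2))) (Function('t')(M, U) = Mul(Add(Add(Mul(12, M), Pow(U, 2)), 18), -3) = Mul(Add(Add(Pow(U, 2), Mul(12, M)), 18), -3) = Mul(Add(18, Pow(U, 2), Mul(12, M)), -3) = Add(-54, Mul(-36, M), Mul(-3, Pow(U, 2))))
a = 8421485470 (a = Add(112133, Mul(-1, Mul(138923, -60619))) = Add(112133, Mul(-1, -8421373337)) = Add(112133, 8421373337) = 8421485470)
Add(a, Mul(-1, Function('t')(667, Add(-3, Mul(-8, 7))))) = Add(8421485470, Mul(-1, Add(-54, Mul(-36, 667), Mul(-3, Pow(Add(-3, Mul(-8, 7)), 2))))) = Add(8421485470, Mul(-1, Add(-54, -24012, Mul(-3, Pow(Add(-3, -56), 2))))) = Add(8421485470, Mul(-1, Add(-54, -24012, Mul(-3, Pow(-59, 2))))) = Add(8421485470, Mul(-1, Add(-54, -24012, Mul(-3, 3481)))) = Add(8421485470, Mul(-1, Add(-54, -24012, -10443))) = Add(8421485470, Mul(-1, -34509)) = Add(8421485470, 34509) = 8421519979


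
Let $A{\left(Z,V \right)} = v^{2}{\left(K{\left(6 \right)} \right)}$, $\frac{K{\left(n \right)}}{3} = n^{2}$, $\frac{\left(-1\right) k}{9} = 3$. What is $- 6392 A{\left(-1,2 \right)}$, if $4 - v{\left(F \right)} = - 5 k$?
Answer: $-109693112$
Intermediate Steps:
$k = -27$ ($k = \left(-9\right) 3 = -27$)
$K{\left(n \right)} = 3 n^{2}$
$v{\left(F \right)} = -131$ ($v{\left(F \right)} = 4 - \left(-5\right) \left(-27\right) = 4 - 135 = -131$)
$A{\left(Z,V \right)} = 17161$ ($A{\left(Z,V \right)} = \left(-131\right)^{2} = 17161$)
$- 6392 A{\left(-1,2 \right)} = \left(-6392\right) 17161 = -109693112$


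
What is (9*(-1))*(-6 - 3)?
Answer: 81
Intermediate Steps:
(9*(-1))*(-6 - 3) = -9*(-9) = 81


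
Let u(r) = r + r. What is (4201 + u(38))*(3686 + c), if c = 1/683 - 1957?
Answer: 5050743516/683 ≈ 7.3949e+6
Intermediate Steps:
c = -1336630/683 (c = 1/683 - 1957 = -1336630/683 ≈ -1957.0)
u(r) = 2*r
(4201 + u(38))*(3686 + c) = (4201 + 2*38)*(3686 - 1336630/683) = (4201 + 76)*(1180908/683) = 4277*(1180908/683) = 5050743516/683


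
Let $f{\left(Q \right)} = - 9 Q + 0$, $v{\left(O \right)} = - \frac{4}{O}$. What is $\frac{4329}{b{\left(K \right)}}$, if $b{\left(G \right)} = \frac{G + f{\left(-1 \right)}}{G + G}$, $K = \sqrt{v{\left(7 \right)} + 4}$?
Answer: $- \frac{69264}{181} + \frac{51948 \sqrt{42}}{181} \approx 1477.3$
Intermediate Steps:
$K = \frac{2 \sqrt{42}}{7}$ ($K = \sqrt{- \frac{4}{7} + 4} = \sqrt{\frac{24}{7}} = \frac{2 \sqrt{42}}{7} \approx 1.8516$)
$f{\left(Q \right)} = - 9 Q$
$b{\left(G \right)} = \frac{9 + G}{2 G}$ ($b{\left(G \right)} = \frac{G - -9}{G + G} = \frac{G + 9}{2 G} = \left(9 + G\right) \frac{1}{2 G} = \frac{9 + G}{2 G}$)
$\frac{4329}{b{\left(K \right)}} = \frac{4329}{\frac{1}{2} \frac{1}{\frac{2}{7} \sqrt{42}} \left(9 + \frac{2 \sqrt{42}}{7}\right)} = \frac{4329}{\frac{1}{2} \frac{\sqrt{42}}{12} \left(9 + \frac{2 \sqrt{42}}{7}\right)} = \frac{4329}{\frac{1}{24} \sqrt{42} \left(9 + \frac{2 \sqrt{42}}{7}\right)} = 4329 \frac{4 \sqrt{42}}{7 \left(9 + \frac{2 \sqrt{42}}{7}\right)} = \frac{17316 \sqrt{42}}{7 \left(9 + \frac{2 \sqrt{42}}{7}\right)}$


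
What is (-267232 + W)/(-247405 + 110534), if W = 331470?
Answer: -64238/136871 ≈ -0.46933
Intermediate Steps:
(-267232 + W)/(-247405 + 110534) = (-267232 + 331470)/(-247405 + 110534) = 64238/(-136871) = 64238*(-1/136871) = -64238/136871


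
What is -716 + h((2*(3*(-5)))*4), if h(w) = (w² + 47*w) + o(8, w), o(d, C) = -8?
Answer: 8036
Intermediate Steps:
h(w) = -8 + w² + 47*w (h(w) = (w² + 47*w) - 8 = -8 + w² + 47*w)
-716 + h((2*(3*(-5)))*4) = -716 + (-8 + ((2*(3*(-5)))*4)² + 47*((2*(3*(-5)))*4)) = -716 + (-8 + ((2*(-15))*4)² + 47*((2*(-15))*4)) = -716 + (-8 + (-30*4)² + 47*(-30*4)) = -716 + (-8 + (-120)² + 47*(-120)) = -716 + (-8 + 14400 - 5640) = -716 + 8752 = 8036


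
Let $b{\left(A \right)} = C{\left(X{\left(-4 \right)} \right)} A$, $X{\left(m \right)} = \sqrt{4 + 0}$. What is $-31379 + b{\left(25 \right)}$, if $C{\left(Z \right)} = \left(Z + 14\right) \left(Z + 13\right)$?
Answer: $-25379$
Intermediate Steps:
$X{\left(m \right)} = 2$ ($X{\left(m \right)} = \sqrt{4} = 2$)
$C{\left(Z \right)} = \left(13 + Z\right) \left(14 + Z\right)$ ($C{\left(Z \right)} = \left(14 + Z\right) \left(13 + Z\right) = \left(13 + Z\right) \left(14 + Z\right)$)
$b{\left(A \right)} = 240 A$ ($b{\left(A \right)} = \left(182 + 2^{2} + 27 \cdot 2\right) A = \left(182 + 4 + 54\right) A = 240 A$)
$-31379 + b{\left(25 \right)} = -31379 + 240 \cdot 25 = -31379 + 6000 = -25379$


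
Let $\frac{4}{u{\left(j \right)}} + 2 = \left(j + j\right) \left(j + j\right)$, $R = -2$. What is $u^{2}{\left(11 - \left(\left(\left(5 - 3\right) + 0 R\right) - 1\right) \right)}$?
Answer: $\frac{4}{39601} \approx 0.00010101$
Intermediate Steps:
$u{\left(j \right)} = \frac{4}{-2 + 4 j^{2}}$ ($u{\left(j \right)} = \frac{4}{-2 + \left(j + j\right) \left(j + j\right)} = \frac{4}{-2 + 2 j 2 j} = \frac{4}{-2 + 4 j^{2}}$)
$u^{2}{\left(11 - \left(\left(\left(5 - 3\right) + 0 R\right) - 1\right) \right)} = \left(\frac{2}{-1 + 2 \left(11 - \left(\left(\left(5 - 3\right) + 0 \left(-2\right)\right) - 1\right)\right)^{2}}\right)^{2} = \left(\frac{2}{-1 + 2 \left(11 - \left(\left(2 + 0\right) - 1\right)\right)^{2}}\right)^{2} = \left(\frac{2}{-1 + 2 \left(11 - \left(2 - 1\right)\right)^{2}}\right)^{2} = \left(\frac{2}{-1 + 2 \left(11 - 1\right)^{2}}\right)^{2} = \left(\frac{2}{-1 + 2 \cdot 10^{2}}\right)^{2} = \left(\frac{2}{-1 + 2 \cdot 100}\right)^{2} = \left(\frac{2}{-1 + 200}\right)^{2} = \left(\frac{2}{199}\right)^{2} = \frac{4}{39601}$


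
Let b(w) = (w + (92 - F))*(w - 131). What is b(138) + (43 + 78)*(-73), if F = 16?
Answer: -7335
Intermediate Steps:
b(w) = (-131 + w)*(76 + w) (b(w) = (w + (92 - 1*16))*(w - 131) = (w + (92 - 16))*(-131 + w) = (w + 76)*(-131 + w) = (76 + w)*(-131 + w) = (-131 + w)*(76 + w))
b(138) + (43 + 78)*(-73) = (-9956 + 138² - 55*138) + (43 + 78)*(-73) = (-9956 + 19044 - 7590) + 121*(-73) = 1498 - 8833 = -7335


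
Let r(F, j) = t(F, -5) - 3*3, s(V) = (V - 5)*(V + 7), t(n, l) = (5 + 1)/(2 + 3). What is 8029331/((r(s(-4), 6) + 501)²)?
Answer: 200733275/6081156 ≈ 33.009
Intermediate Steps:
t(n, l) = 6/5
s(V) = (-5 + V)*(7 + V)
r(F, j) = -39/5 (r(F, j) = 6/5 - 3*3 = 6/5 - 9 = -39/5)
8029331/((r(s(-4), 6) + 501)²) = 8029331/((-39/5 + 501)²) = 8029331/((2466/5)²) = 8029331/(6081156/25) = 8029331*(25/6081156) = 200733275/6081156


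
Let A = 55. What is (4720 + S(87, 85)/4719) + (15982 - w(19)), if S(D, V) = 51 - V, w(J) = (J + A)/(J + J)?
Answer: 1855986773/89661 ≈ 20700.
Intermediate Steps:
w(J) = (55 + J)/(2*J) (w(J) = (J + 55)/(J + J) = (55 + J)/((2*J)) = (55 + J)*(1/(2*J)) = (55 + J)/(2*J))
(4720 + S(87, 85)/4719) + (15982 - w(19)) = (4720 + (51 - 1*85)/4719) + (15982 - (55 + 19)/(2*19)) = (4720 + (51 - 85)*(1/4719)) + (15982 - 74/(2*19)) = (4720 - 34*1/4719) + (15982 - 1*37/19) = (4720 - 34/4719) + (15982 - 37/19) = 22273646/4719 + 303621/19 = 1855986773/89661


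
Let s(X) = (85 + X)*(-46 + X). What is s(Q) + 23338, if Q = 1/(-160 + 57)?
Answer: 206107636/10609 ≈ 19428.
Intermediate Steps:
Q = -1/103 (Q = 1/(-103) = -1/103 ≈ -0.0097087)
s(X) = (-46 + X)*(85 + X)
s(Q) + 23338 = (-3910 + (-1/103)² + 39*(-1/103)) + 23338 = (-3910 + 1/10609 - 39/103) + 23338 = -41485206/10609 + 23338 = 206107636/10609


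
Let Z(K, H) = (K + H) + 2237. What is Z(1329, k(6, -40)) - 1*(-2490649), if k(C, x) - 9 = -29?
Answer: 2494195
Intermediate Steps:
k(C, x) = -20 (k(C, x) = 9 - 29 = -20)
Z(K, H) = 2237 + H + K (Z(K, H) = (H + K) + 2237 = 2237 + H + K)
Z(1329, k(6, -40)) - 1*(-2490649) = (2237 - 20 + 1329) - 1*(-2490649) = 3546 + 2490649 = 2494195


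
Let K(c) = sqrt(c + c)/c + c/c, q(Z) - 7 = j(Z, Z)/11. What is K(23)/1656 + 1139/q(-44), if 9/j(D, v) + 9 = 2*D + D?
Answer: 121895093/748512 + sqrt(46)/38088 ≈ 162.85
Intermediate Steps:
j(D, v) = 9/(-9 + 3*D) (j(D, v) = 9/(-9 + (2*D + D)) = 9/(-9 + 3*D))
q(Z) = 7 + 3/(11*(-3 + Z)) (q(Z) = 7 + (3/(-3 + Z))/11 = 7 + (3/(-3 + Z))*(1/11) = 7 + 3/(11*(-3 + Z)))
K(c) = 1 + sqrt(2)/sqrt(c) (K(c) = sqrt(2*c)/c + 1 = (sqrt(2)*sqrt(c))/c + 1 = sqrt(2)/sqrt(c) + 1 = 1 + sqrt(2)/sqrt(c))
K(23)/1656 + 1139/q(-44) = (1 + sqrt(2)/sqrt(23))/1656 + 1139/(((-228 + 77*(-44))/(11*(-3 - 44)))) = (1 + sqrt(2)*(sqrt(23)/23))*(1/1656) + 1139/(((1/11)*(-228 - 3388)/(-47))) = (1 + sqrt(46)/23)*(1/1656) + 1139/(((1/11)*(-1/47)*(-3616))) = (1/1656 + sqrt(46)/38088) + 1139/(3616/517) = (1/1656 + sqrt(46)/38088) + 1139*(517/3616) = (1/1656 + sqrt(46)/38088) + 588863/3616 = 121895093/748512 + sqrt(46)/38088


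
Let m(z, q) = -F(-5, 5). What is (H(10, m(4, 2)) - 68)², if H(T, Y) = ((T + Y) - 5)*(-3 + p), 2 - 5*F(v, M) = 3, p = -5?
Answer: 300304/25 ≈ 12012.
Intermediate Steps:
F(v, M) = -⅕ (F(v, M) = ⅖ - ⅕*3 = ⅖ - ⅗ = -⅕)
m(z, q) = ⅕ (m(z, q) = -1*(-⅕) = ⅕)
H(T, Y) = 40 - 8*T - 8*Y (H(T, Y) = ((T + Y) - 5)*(-3 - 5) = (-5 + T + Y)*(-8) = 40 - 8*T - 8*Y)
(H(10, m(4, 2)) - 68)² = ((40 - 8*10 - 8*⅕) - 68)² = ((40 - 80 - 8/5) - 68)² = (-208/5 - 68)² = (-548/5)² = 300304/25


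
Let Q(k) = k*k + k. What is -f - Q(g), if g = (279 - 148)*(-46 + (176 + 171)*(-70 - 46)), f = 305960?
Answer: -27868237232366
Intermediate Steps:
g = -5279038 (g = 131*(-46 + 347*(-116)) = 131*(-46 - 40252) = 131*(-40298) = -5279038)
Q(k) = k + k**2 (Q(k) = k**2 + k = k + k**2)
-f - Q(g) = -1*305960 - (-5279038)*(1 - 5279038) = -305960 - (-5279038)*(-5279037) = -305960 - 1*27868236926406 = -305960 - 27868236926406 = -27868237232366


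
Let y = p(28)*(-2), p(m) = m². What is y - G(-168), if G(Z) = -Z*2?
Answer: -1904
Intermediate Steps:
G(Z) = -2*Z
y = -1568 (y = 28²*(-2) = 784*(-2) = -1568)
y - G(-168) = -1568 - (-2)*(-168) = -1568 - 1*336 = -1568 - 336 = -1904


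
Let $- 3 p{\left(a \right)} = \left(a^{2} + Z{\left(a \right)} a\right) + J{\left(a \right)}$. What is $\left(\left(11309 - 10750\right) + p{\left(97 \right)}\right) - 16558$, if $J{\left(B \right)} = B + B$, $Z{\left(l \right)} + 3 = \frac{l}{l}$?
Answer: $- \frac{57406}{3} \approx -19135.0$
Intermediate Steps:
$Z{\left(l \right)} = -2$ ($Z{\left(l \right)} = -3 + \frac{l}{l} = -3 + 1 = -2$)
$J{\left(B \right)} = 2 B$
$p{\left(a \right)} = - \frac{a^{2}}{3}$ ($p{\left(a \right)} = - \frac{\left(a^{2} - 2 a\right) + 2 a}{3} = - \frac{a^{2}}{3}$)
$\left(\left(11309 - 10750\right) + p{\left(97 \right)}\right) - 16558 = \left(\left(11309 - 10750\right) - \frac{97^{2}}{3}\right) - 16558 = \left(559 - \frac{9409}{3}\right) - 16558 = - \frac{7732}{3} - 16558 = - \frac{57406}{3}$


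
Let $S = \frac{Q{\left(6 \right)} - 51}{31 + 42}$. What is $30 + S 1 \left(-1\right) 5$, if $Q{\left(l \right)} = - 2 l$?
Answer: $\frac{2505}{73} \approx 34.315$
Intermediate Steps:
$S = - \frac{63}{73}$ ($S = \frac{\left(-2\right) 6 - 51}{31 + 42} = \frac{-12 - 51}{73} = \left(-63\right) \frac{1}{73} = - \frac{63}{73} \approx -0.86301$)
$30 + S 1 \left(-1\right) 5 = 30 - \frac{63 \cdot 1 \left(-1\right) 5}{73} = 30 - \frac{63 \left(\left(-1\right) 5\right)}{73} = 30 - - \frac{315}{73} = 30 + \frac{315}{73} = \frac{2505}{73}$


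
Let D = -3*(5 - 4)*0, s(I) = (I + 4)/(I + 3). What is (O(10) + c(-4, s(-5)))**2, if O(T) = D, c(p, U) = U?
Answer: 1/4 ≈ 0.25000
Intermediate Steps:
s(I) = (4 + I)/(3 + I)
D = 0 (D = -3*1*0 = -3*0 = 0)
O(T) = 0
(O(10) + c(-4, s(-5)))**2 = (0 + (4 - 5)/(3 - 5))**2 = (0 - 1/(-2))**2 = (0 - 1/2*(-1))**2 = (0 + 1/2)**2 = (1/2)**2 = 1/4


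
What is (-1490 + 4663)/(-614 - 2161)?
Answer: -3173/2775 ≈ -1.1434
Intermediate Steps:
(-1490 + 4663)/(-614 - 2161) = 3173/(-2775) = 3173*(-1/2775) = -3173/2775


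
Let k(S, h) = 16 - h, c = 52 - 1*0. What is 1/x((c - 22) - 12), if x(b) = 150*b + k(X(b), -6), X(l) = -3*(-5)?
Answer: 1/2722 ≈ 0.00036738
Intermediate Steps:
c = 52 (c = 52 + 0 = 52)
X(l) = 15
x(b) = 22 + 150*b (x(b) = 150*b + (16 - 1*(-6)) = 150*b + (16 + 6) = 150*b + 22 = 22 + 150*b)
1/x((c - 22) - 12) = 1/(22 + 150*((52 - 22) - 12)) = 1/(22 + 150*(30 - 12)) = 1/(22 + 150*18) = 1/(22 + 2700) = 1/2722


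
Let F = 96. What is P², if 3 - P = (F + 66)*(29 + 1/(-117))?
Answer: 3723074289/169 ≈ 2.2030e+7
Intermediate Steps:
P = -61017/13 (P = 3 - (96 + 66)*(29 + 1/(-117)) = 3 - 162*(29 - 1/117) = 3 - 162*3392/117 = 3 - 1*61056/13 = 3 - 61056/13 = -61017/13 ≈ -4693.6)
P² = (-61017/13)² = 3723074289/169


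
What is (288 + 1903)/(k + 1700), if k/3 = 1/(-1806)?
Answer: 1318982/1023399 ≈ 1.2888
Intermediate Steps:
k = -1/602 (k = 3/(-1806) = 3*(-1/1806) = -1/602 ≈ -0.0016611)
(288 + 1903)/(k + 1700) = (288 + 1903)/(-1/602 + 1700) = 2191/(1023399/602) = 2191*(602/1023399) = 1318982/1023399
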